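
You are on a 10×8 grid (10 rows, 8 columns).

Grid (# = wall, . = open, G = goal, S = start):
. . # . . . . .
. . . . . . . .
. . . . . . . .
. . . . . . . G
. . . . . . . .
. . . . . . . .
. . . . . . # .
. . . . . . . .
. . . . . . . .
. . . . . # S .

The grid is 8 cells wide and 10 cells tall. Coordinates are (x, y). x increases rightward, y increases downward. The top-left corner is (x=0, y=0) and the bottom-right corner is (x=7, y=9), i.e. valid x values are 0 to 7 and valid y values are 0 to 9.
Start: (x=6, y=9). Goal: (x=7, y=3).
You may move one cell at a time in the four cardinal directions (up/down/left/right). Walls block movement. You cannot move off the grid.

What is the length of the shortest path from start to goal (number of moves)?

Answer: Shortest path length: 7

Derivation:
BFS from (x=6, y=9) until reaching (x=7, y=3):
  Distance 0: (x=6, y=9)
  Distance 1: (x=6, y=8), (x=7, y=9)
  Distance 2: (x=6, y=7), (x=5, y=8), (x=7, y=8)
  Distance 3: (x=5, y=7), (x=7, y=7), (x=4, y=8)
  Distance 4: (x=5, y=6), (x=7, y=6), (x=4, y=7), (x=3, y=8), (x=4, y=9)
  Distance 5: (x=5, y=5), (x=7, y=5), (x=4, y=6), (x=3, y=7), (x=2, y=8), (x=3, y=9)
  Distance 6: (x=5, y=4), (x=7, y=4), (x=4, y=5), (x=6, y=5), (x=3, y=6), (x=2, y=7), (x=1, y=8), (x=2, y=9)
  Distance 7: (x=5, y=3), (x=7, y=3), (x=4, y=4), (x=6, y=4), (x=3, y=5), (x=2, y=6), (x=1, y=7), (x=0, y=8), (x=1, y=9)  <- goal reached here
One shortest path (7 moves): (x=6, y=9) -> (x=7, y=9) -> (x=7, y=8) -> (x=7, y=7) -> (x=7, y=6) -> (x=7, y=5) -> (x=7, y=4) -> (x=7, y=3)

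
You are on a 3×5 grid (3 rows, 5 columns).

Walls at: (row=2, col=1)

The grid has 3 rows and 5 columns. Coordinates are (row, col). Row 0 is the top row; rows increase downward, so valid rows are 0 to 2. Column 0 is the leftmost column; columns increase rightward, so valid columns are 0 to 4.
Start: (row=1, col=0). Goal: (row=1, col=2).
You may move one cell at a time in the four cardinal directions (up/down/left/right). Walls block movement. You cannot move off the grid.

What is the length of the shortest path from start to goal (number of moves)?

BFS from (row=1, col=0) until reaching (row=1, col=2):
  Distance 0: (row=1, col=0)
  Distance 1: (row=0, col=0), (row=1, col=1), (row=2, col=0)
  Distance 2: (row=0, col=1), (row=1, col=2)  <- goal reached here
One shortest path (2 moves): (row=1, col=0) -> (row=1, col=1) -> (row=1, col=2)

Answer: Shortest path length: 2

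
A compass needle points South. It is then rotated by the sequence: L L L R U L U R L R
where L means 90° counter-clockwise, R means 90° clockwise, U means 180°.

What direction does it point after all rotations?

Answer: Final heading: North

Derivation:
Start: South
  L (left (90° counter-clockwise)) -> East
  L (left (90° counter-clockwise)) -> North
  L (left (90° counter-clockwise)) -> West
  R (right (90° clockwise)) -> North
  U (U-turn (180°)) -> South
  L (left (90° counter-clockwise)) -> East
  U (U-turn (180°)) -> West
  R (right (90° clockwise)) -> North
  L (left (90° counter-clockwise)) -> West
  R (right (90° clockwise)) -> North
Final: North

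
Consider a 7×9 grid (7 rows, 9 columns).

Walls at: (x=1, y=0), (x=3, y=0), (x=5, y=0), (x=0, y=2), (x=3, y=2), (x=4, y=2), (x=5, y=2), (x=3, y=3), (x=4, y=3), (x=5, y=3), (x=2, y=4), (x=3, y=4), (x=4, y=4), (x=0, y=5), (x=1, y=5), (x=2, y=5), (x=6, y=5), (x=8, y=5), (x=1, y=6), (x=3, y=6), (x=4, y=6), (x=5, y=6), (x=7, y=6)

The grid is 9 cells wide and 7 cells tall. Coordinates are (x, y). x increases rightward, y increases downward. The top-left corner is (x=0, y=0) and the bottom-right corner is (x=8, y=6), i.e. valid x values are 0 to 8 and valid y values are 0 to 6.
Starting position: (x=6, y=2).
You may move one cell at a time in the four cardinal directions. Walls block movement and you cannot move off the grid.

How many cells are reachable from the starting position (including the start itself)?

BFS flood-fill from (x=6, y=2):
  Distance 0: (x=6, y=2)
  Distance 1: (x=6, y=1), (x=7, y=2), (x=6, y=3)
  Distance 2: (x=6, y=0), (x=5, y=1), (x=7, y=1), (x=8, y=2), (x=7, y=3), (x=6, y=4)
  Distance 3: (x=7, y=0), (x=4, y=1), (x=8, y=1), (x=8, y=3), (x=5, y=4), (x=7, y=4)
  Distance 4: (x=4, y=0), (x=8, y=0), (x=3, y=1), (x=8, y=4), (x=5, y=5), (x=7, y=5)
  Distance 5: (x=2, y=1), (x=4, y=5)
  Distance 6: (x=2, y=0), (x=1, y=1), (x=2, y=2), (x=3, y=5)
  Distance 7: (x=0, y=1), (x=1, y=2), (x=2, y=3)
  Distance 8: (x=0, y=0), (x=1, y=3)
  Distance 9: (x=0, y=3), (x=1, y=4)
  Distance 10: (x=0, y=4)
Total reachable: 36 (grid has 40 open cells total)

Answer: Reachable cells: 36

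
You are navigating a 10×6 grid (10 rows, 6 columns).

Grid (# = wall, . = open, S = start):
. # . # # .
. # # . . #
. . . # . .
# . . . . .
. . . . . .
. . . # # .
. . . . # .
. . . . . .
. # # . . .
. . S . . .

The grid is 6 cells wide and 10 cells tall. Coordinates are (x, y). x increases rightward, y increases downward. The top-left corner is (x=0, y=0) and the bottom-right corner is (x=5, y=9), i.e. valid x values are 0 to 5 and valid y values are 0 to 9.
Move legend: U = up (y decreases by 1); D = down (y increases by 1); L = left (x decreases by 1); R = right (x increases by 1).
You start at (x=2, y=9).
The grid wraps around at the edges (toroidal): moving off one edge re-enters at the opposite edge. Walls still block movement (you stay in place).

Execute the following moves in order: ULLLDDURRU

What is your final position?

Answer: Final position: (x=1, y=9)

Derivation:
Start: (x=2, y=9)
  U (up): blocked, stay at (x=2, y=9)
  L (left): (x=2, y=9) -> (x=1, y=9)
  L (left): (x=1, y=9) -> (x=0, y=9)
  L (left): (x=0, y=9) -> (x=5, y=9)
  D (down): (x=5, y=9) -> (x=5, y=0)
  D (down): blocked, stay at (x=5, y=0)
  U (up): (x=5, y=0) -> (x=5, y=9)
  R (right): (x=5, y=9) -> (x=0, y=9)
  R (right): (x=0, y=9) -> (x=1, y=9)
  U (up): blocked, stay at (x=1, y=9)
Final: (x=1, y=9)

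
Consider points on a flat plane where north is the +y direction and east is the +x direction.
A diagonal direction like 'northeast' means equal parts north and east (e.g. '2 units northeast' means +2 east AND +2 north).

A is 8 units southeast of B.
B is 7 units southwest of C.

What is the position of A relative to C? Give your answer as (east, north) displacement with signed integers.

Place C at the origin (east=0, north=0).
  B is 7 units southwest of C: delta (east=-7, north=-7); B at (east=-7, north=-7).
  A is 8 units southeast of B: delta (east=+8, north=-8); A at (east=1, north=-15).
Therefore A relative to C: (east=1, north=-15).

Answer: A is at (east=1, north=-15) relative to C.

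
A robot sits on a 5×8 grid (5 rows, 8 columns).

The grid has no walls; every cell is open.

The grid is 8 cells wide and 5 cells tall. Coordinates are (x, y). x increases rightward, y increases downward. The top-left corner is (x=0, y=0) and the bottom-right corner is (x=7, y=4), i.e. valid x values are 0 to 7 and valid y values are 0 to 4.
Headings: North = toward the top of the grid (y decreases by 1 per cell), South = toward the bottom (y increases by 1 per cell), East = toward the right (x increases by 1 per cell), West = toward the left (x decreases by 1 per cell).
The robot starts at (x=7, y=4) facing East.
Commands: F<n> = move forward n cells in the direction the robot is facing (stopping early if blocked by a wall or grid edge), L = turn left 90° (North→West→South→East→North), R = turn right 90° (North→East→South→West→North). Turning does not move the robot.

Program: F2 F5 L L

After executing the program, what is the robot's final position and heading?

Answer: Final position: (x=7, y=4), facing West

Derivation:
Start: (x=7, y=4), facing East
  F2: move forward 0/2 (blocked), now at (x=7, y=4)
  F5: move forward 0/5 (blocked), now at (x=7, y=4)
  L: turn left, now facing North
  L: turn left, now facing West
Final: (x=7, y=4), facing West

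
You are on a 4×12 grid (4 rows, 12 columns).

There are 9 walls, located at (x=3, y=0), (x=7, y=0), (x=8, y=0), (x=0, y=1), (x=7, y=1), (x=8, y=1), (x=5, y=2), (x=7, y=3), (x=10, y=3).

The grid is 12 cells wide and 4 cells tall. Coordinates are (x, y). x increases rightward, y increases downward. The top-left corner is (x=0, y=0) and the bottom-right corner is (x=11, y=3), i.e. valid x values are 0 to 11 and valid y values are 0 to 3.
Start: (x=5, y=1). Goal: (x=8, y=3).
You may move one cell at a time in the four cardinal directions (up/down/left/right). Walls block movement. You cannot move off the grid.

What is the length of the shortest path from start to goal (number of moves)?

Answer: Shortest path length: 5

Derivation:
BFS from (x=5, y=1) until reaching (x=8, y=3):
  Distance 0: (x=5, y=1)
  Distance 1: (x=5, y=0), (x=4, y=1), (x=6, y=1)
  Distance 2: (x=4, y=0), (x=6, y=0), (x=3, y=1), (x=4, y=2), (x=6, y=2)
  Distance 3: (x=2, y=1), (x=3, y=2), (x=7, y=2), (x=4, y=3), (x=6, y=3)
  Distance 4: (x=2, y=0), (x=1, y=1), (x=2, y=2), (x=8, y=2), (x=3, y=3), (x=5, y=3)
  Distance 5: (x=1, y=0), (x=1, y=2), (x=9, y=2), (x=2, y=3), (x=8, y=3)  <- goal reached here
One shortest path (5 moves): (x=5, y=1) -> (x=6, y=1) -> (x=6, y=2) -> (x=7, y=2) -> (x=8, y=2) -> (x=8, y=3)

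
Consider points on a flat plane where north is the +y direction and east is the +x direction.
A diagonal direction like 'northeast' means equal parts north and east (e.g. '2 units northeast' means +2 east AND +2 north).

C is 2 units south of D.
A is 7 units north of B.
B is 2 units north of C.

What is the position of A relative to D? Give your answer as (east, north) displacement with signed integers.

Place D at the origin (east=0, north=0).
  C is 2 units south of D: delta (east=+0, north=-2); C at (east=0, north=-2).
  B is 2 units north of C: delta (east=+0, north=+2); B at (east=0, north=0).
  A is 7 units north of B: delta (east=+0, north=+7); A at (east=0, north=7).
Therefore A relative to D: (east=0, north=7).

Answer: A is at (east=0, north=7) relative to D.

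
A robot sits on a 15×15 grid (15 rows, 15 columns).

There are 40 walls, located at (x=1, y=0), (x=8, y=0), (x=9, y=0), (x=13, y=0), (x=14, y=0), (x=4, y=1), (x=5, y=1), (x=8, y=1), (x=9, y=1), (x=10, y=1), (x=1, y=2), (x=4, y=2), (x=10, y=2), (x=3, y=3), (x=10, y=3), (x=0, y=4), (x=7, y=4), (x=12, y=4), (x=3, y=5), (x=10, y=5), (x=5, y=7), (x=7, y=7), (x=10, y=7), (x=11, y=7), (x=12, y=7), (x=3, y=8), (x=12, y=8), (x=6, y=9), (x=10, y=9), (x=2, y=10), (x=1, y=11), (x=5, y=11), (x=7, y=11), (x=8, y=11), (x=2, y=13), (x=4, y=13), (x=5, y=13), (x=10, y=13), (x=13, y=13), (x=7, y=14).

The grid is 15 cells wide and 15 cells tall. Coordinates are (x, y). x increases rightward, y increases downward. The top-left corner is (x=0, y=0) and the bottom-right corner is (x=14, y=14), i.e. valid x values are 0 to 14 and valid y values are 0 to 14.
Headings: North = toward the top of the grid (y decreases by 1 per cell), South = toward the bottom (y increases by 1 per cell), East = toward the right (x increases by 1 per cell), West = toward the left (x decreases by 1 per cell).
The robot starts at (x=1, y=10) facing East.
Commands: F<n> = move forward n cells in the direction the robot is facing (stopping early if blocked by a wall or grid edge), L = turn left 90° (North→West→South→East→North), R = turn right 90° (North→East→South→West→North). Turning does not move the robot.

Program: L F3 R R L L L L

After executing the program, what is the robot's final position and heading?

Answer: Final position: (x=1, y=7), facing South

Derivation:
Start: (x=1, y=10), facing East
  L: turn left, now facing North
  F3: move forward 3, now at (x=1, y=7)
  R: turn right, now facing East
  R: turn right, now facing South
  L: turn left, now facing East
  L: turn left, now facing North
  L: turn left, now facing West
  L: turn left, now facing South
Final: (x=1, y=7), facing South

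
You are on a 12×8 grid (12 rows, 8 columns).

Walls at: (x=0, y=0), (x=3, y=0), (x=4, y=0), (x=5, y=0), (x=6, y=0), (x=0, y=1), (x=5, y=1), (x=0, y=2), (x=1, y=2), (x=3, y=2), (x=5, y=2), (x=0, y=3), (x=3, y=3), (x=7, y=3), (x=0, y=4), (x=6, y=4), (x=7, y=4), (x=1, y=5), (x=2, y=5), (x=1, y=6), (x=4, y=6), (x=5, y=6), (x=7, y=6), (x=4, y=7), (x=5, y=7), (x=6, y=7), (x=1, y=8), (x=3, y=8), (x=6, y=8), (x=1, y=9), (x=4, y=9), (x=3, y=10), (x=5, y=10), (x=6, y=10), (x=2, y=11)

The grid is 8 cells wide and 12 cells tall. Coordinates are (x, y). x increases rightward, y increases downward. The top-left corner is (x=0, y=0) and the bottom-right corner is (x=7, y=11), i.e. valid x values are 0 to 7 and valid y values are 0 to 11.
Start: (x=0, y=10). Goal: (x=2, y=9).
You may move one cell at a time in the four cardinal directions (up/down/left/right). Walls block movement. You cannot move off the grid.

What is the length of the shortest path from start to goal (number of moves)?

BFS from (x=0, y=10) until reaching (x=2, y=9):
  Distance 0: (x=0, y=10)
  Distance 1: (x=0, y=9), (x=1, y=10), (x=0, y=11)
  Distance 2: (x=0, y=8), (x=2, y=10), (x=1, y=11)
  Distance 3: (x=0, y=7), (x=2, y=9)  <- goal reached here
One shortest path (3 moves): (x=0, y=10) -> (x=1, y=10) -> (x=2, y=10) -> (x=2, y=9)

Answer: Shortest path length: 3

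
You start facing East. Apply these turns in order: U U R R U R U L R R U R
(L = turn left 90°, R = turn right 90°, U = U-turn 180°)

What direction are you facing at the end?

Start: East
  U (U-turn (180°)) -> West
  U (U-turn (180°)) -> East
  R (right (90° clockwise)) -> South
  R (right (90° clockwise)) -> West
  U (U-turn (180°)) -> East
  R (right (90° clockwise)) -> South
  U (U-turn (180°)) -> North
  L (left (90° counter-clockwise)) -> West
  R (right (90° clockwise)) -> North
  R (right (90° clockwise)) -> East
  U (U-turn (180°)) -> West
  R (right (90° clockwise)) -> North
Final: North

Answer: Final heading: North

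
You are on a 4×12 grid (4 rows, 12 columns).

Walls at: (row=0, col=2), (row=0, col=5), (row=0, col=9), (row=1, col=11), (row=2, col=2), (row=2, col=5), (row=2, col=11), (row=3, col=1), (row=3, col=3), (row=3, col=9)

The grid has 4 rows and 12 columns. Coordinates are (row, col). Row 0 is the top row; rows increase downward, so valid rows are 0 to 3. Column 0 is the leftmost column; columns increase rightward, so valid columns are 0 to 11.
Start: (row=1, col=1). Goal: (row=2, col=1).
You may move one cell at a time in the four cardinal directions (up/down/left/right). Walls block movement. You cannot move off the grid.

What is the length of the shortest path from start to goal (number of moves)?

BFS from (row=1, col=1) until reaching (row=2, col=1):
  Distance 0: (row=1, col=1)
  Distance 1: (row=0, col=1), (row=1, col=0), (row=1, col=2), (row=2, col=1)  <- goal reached here
One shortest path (1 moves): (row=1, col=1) -> (row=2, col=1)

Answer: Shortest path length: 1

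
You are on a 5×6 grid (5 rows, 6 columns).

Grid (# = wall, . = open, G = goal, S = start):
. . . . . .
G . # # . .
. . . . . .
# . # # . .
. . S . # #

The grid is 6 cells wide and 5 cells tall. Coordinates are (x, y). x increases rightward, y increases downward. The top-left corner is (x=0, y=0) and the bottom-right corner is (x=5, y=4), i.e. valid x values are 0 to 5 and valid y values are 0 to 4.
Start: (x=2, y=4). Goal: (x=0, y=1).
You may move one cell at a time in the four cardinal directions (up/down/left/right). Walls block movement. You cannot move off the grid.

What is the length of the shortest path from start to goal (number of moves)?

BFS from (x=2, y=4) until reaching (x=0, y=1):
  Distance 0: (x=2, y=4)
  Distance 1: (x=1, y=4), (x=3, y=4)
  Distance 2: (x=1, y=3), (x=0, y=4)
  Distance 3: (x=1, y=2)
  Distance 4: (x=1, y=1), (x=0, y=2), (x=2, y=2)
  Distance 5: (x=1, y=0), (x=0, y=1), (x=3, y=2)  <- goal reached here
One shortest path (5 moves): (x=2, y=4) -> (x=1, y=4) -> (x=1, y=3) -> (x=1, y=2) -> (x=0, y=2) -> (x=0, y=1)

Answer: Shortest path length: 5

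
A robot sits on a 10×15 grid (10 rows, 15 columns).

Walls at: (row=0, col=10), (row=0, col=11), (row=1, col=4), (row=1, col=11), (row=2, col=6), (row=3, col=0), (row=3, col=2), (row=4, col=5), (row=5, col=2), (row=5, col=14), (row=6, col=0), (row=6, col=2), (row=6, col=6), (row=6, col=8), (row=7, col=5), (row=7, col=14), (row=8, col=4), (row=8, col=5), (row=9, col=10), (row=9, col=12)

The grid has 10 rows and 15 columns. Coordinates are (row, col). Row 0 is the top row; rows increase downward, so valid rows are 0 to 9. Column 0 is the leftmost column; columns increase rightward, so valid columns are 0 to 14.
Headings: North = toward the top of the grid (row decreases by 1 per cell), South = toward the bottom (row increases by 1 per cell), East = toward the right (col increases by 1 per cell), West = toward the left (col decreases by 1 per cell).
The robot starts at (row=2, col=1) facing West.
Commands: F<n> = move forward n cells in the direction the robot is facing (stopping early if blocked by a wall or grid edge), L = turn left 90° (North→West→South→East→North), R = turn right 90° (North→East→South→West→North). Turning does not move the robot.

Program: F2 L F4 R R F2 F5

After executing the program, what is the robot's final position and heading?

Start: (row=2, col=1), facing West
  F2: move forward 1/2 (blocked), now at (row=2, col=0)
  L: turn left, now facing South
  F4: move forward 0/4 (blocked), now at (row=2, col=0)
  R: turn right, now facing West
  R: turn right, now facing North
  F2: move forward 2, now at (row=0, col=0)
  F5: move forward 0/5 (blocked), now at (row=0, col=0)
Final: (row=0, col=0), facing North

Answer: Final position: (row=0, col=0), facing North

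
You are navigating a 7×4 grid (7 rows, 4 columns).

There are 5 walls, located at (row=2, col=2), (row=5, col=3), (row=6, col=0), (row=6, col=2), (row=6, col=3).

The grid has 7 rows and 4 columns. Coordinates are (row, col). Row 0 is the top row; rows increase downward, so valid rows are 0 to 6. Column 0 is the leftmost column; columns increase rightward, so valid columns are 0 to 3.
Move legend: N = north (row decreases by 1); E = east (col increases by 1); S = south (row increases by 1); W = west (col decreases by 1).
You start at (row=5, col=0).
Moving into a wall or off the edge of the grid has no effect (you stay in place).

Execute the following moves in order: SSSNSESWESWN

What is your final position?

Answer: Final position: (row=5, col=1)

Derivation:
Start: (row=5, col=0)
  [×3]S (south): blocked, stay at (row=5, col=0)
  N (north): (row=5, col=0) -> (row=4, col=0)
  S (south): (row=4, col=0) -> (row=5, col=0)
  E (east): (row=5, col=0) -> (row=5, col=1)
  S (south): (row=5, col=1) -> (row=6, col=1)
  W (west): blocked, stay at (row=6, col=1)
  E (east): blocked, stay at (row=6, col=1)
  S (south): blocked, stay at (row=6, col=1)
  W (west): blocked, stay at (row=6, col=1)
  N (north): (row=6, col=1) -> (row=5, col=1)
Final: (row=5, col=1)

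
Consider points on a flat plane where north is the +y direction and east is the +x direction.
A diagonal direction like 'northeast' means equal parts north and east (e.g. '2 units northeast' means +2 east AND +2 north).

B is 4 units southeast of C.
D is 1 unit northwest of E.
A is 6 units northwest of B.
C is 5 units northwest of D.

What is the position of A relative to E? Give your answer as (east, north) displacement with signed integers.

Answer: A is at (east=-8, north=8) relative to E.

Derivation:
Place E at the origin (east=0, north=0).
  D is 1 unit northwest of E: delta (east=-1, north=+1); D at (east=-1, north=1).
  C is 5 units northwest of D: delta (east=-5, north=+5); C at (east=-6, north=6).
  B is 4 units southeast of C: delta (east=+4, north=-4); B at (east=-2, north=2).
  A is 6 units northwest of B: delta (east=-6, north=+6); A at (east=-8, north=8).
Therefore A relative to E: (east=-8, north=8).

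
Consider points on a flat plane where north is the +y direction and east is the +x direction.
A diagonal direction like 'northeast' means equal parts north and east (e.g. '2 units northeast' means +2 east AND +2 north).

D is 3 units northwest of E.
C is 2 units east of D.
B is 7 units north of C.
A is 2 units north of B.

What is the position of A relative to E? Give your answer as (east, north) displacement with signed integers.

Answer: A is at (east=-1, north=12) relative to E.

Derivation:
Place E at the origin (east=0, north=0).
  D is 3 units northwest of E: delta (east=-3, north=+3); D at (east=-3, north=3).
  C is 2 units east of D: delta (east=+2, north=+0); C at (east=-1, north=3).
  B is 7 units north of C: delta (east=+0, north=+7); B at (east=-1, north=10).
  A is 2 units north of B: delta (east=+0, north=+2); A at (east=-1, north=12).
Therefore A relative to E: (east=-1, north=12).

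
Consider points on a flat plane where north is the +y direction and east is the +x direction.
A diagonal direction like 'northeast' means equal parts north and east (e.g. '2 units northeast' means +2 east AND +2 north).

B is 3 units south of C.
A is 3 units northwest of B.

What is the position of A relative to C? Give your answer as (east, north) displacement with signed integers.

Place C at the origin (east=0, north=0).
  B is 3 units south of C: delta (east=+0, north=-3); B at (east=0, north=-3).
  A is 3 units northwest of B: delta (east=-3, north=+3); A at (east=-3, north=0).
Therefore A relative to C: (east=-3, north=0).

Answer: A is at (east=-3, north=0) relative to C.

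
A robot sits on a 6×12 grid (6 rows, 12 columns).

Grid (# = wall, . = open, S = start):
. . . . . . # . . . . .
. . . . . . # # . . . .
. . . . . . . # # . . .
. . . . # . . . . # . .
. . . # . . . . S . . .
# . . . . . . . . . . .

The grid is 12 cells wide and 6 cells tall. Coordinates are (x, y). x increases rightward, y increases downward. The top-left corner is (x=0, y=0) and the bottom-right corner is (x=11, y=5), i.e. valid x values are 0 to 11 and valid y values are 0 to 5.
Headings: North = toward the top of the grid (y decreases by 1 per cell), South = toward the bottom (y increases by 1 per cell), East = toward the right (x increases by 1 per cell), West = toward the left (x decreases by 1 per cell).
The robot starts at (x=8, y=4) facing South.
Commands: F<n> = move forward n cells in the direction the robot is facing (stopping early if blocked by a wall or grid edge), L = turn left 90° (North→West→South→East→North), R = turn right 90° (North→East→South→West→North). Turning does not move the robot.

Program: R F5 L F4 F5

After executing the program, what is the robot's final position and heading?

Start: (x=8, y=4), facing South
  R: turn right, now facing West
  F5: move forward 4/5 (blocked), now at (x=4, y=4)
  L: turn left, now facing South
  F4: move forward 1/4 (blocked), now at (x=4, y=5)
  F5: move forward 0/5 (blocked), now at (x=4, y=5)
Final: (x=4, y=5), facing South

Answer: Final position: (x=4, y=5), facing South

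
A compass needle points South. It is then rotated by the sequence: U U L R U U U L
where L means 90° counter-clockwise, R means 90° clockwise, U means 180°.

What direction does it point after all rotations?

Start: South
  U (U-turn (180°)) -> North
  U (U-turn (180°)) -> South
  L (left (90° counter-clockwise)) -> East
  R (right (90° clockwise)) -> South
  U (U-turn (180°)) -> North
  U (U-turn (180°)) -> South
  U (U-turn (180°)) -> North
  L (left (90° counter-clockwise)) -> West
Final: West

Answer: Final heading: West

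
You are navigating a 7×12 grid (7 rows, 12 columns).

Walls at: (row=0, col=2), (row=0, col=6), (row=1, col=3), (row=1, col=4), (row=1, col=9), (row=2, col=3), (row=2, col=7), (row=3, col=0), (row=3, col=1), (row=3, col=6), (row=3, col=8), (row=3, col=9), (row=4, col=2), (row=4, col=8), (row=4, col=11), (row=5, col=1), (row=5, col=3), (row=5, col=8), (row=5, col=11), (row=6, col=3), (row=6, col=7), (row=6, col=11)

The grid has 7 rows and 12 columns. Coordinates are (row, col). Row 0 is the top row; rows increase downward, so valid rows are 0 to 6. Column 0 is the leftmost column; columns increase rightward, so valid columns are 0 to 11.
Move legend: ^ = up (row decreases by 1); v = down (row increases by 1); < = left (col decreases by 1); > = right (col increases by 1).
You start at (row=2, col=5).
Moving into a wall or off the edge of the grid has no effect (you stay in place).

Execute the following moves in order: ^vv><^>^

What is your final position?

Start: (row=2, col=5)
  ^ (up): (row=2, col=5) -> (row=1, col=5)
  v (down): (row=1, col=5) -> (row=2, col=5)
  v (down): (row=2, col=5) -> (row=3, col=5)
  > (right): blocked, stay at (row=3, col=5)
  < (left): (row=3, col=5) -> (row=3, col=4)
  ^ (up): (row=3, col=4) -> (row=2, col=4)
  > (right): (row=2, col=4) -> (row=2, col=5)
  ^ (up): (row=2, col=5) -> (row=1, col=5)
Final: (row=1, col=5)

Answer: Final position: (row=1, col=5)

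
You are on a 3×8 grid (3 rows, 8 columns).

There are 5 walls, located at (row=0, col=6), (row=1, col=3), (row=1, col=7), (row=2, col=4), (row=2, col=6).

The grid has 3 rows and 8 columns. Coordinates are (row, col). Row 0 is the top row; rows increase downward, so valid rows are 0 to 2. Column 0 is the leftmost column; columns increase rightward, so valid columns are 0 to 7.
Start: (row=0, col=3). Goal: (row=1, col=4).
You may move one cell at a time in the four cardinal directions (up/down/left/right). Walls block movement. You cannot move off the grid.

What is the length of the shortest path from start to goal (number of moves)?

Answer: Shortest path length: 2

Derivation:
BFS from (row=0, col=3) until reaching (row=1, col=4):
  Distance 0: (row=0, col=3)
  Distance 1: (row=0, col=2), (row=0, col=4)
  Distance 2: (row=0, col=1), (row=0, col=5), (row=1, col=2), (row=1, col=4)  <- goal reached here
One shortest path (2 moves): (row=0, col=3) -> (row=0, col=4) -> (row=1, col=4)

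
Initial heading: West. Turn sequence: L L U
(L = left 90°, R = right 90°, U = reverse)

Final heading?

Start: West
  L (left (90° counter-clockwise)) -> South
  L (left (90° counter-clockwise)) -> East
  U (U-turn (180°)) -> West
Final: West

Answer: Final heading: West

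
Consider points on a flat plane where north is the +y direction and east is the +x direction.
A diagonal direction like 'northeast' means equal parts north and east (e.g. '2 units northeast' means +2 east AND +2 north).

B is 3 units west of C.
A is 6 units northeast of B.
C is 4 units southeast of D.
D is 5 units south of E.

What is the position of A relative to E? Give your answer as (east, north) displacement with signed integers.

Place E at the origin (east=0, north=0).
  D is 5 units south of E: delta (east=+0, north=-5); D at (east=0, north=-5).
  C is 4 units southeast of D: delta (east=+4, north=-4); C at (east=4, north=-9).
  B is 3 units west of C: delta (east=-3, north=+0); B at (east=1, north=-9).
  A is 6 units northeast of B: delta (east=+6, north=+6); A at (east=7, north=-3).
Therefore A relative to E: (east=7, north=-3).

Answer: A is at (east=7, north=-3) relative to E.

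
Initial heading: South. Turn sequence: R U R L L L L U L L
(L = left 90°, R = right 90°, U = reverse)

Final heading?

Answer: Final heading: South

Derivation:
Start: South
  R (right (90° clockwise)) -> West
  U (U-turn (180°)) -> East
  R (right (90° clockwise)) -> South
  L (left (90° counter-clockwise)) -> East
  L (left (90° counter-clockwise)) -> North
  L (left (90° counter-clockwise)) -> West
  L (left (90° counter-clockwise)) -> South
  U (U-turn (180°)) -> North
  L (left (90° counter-clockwise)) -> West
  L (left (90° counter-clockwise)) -> South
Final: South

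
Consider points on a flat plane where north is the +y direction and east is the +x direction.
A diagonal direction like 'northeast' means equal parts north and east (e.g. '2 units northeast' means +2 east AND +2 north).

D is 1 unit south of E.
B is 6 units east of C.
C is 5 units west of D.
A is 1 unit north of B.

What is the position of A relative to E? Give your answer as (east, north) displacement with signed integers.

Place E at the origin (east=0, north=0).
  D is 1 unit south of E: delta (east=+0, north=-1); D at (east=0, north=-1).
  C is 5 units west of D: delta (east=-5, north=+0); C at (east=-5, north=-1).
  B is 6 units east of C: delta (east=+6, north=+0); B at (east=1, north=-1).
  A is 1 unit north of B: delta (east=+0, north=+1); A at (east=1, north=0).
Therefore A relative to E: (east=1, north=0).

Answer: A is at (east=1, north=0) relative to E.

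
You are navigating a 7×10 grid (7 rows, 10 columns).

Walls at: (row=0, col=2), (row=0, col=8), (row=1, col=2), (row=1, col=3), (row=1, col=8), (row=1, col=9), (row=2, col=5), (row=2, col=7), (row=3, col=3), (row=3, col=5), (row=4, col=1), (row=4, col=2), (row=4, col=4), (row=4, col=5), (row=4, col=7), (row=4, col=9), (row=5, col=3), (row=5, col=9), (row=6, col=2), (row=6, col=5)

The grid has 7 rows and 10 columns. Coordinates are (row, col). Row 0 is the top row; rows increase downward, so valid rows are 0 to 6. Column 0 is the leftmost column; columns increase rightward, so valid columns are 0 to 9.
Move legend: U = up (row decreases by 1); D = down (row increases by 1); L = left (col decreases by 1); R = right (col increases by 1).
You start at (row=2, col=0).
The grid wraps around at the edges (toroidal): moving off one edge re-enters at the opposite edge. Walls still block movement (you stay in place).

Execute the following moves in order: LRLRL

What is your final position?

Start: (row=2, col=0)
  L (left): (row=2, col=0) -> (row=2, col=9)
  R (right): (row=2, col=9) -> (row=2, col=0)
  L (left): (row=2, col=0) -> (row=2, col=9)
  R (right): (row=2, col=9) -> (row=2, col=0)
  L (left): (row=2, col=0) -> (row=2, col=9)
Final: (row=2, col=9)

Answer: Final position: (row=2, col=9)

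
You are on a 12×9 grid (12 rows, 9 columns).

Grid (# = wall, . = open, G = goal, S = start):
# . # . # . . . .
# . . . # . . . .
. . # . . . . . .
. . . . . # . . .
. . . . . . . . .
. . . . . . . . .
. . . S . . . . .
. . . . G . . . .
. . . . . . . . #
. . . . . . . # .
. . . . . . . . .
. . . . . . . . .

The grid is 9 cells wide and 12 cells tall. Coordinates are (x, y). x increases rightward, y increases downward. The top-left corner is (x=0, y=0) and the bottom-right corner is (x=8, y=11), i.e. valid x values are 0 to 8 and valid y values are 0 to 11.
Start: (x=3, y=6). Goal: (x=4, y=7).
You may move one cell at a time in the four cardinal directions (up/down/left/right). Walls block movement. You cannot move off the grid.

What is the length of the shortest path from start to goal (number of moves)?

Answer: Shortest path length: 2

Derivation:
BFS from (x=3, y=6) until reaching (x=4, y=7):
  Distance 0: (x=3, y=6)
  Distance 1: (x=3, y=5), (x=2, y=6), (x=4, y=6), (x=3, y=7)
  Distance 2: (x=3, y=4), (x=2, y=5), (x=4, y=5), (x=1, y=6), (x=5, y=6), (x=2, y=7), (x=4, y=7), (x=3, y=8)  <- goal reached here
One shortest path (2 moves): (x=3, y=6) -> (x=4, y=6) -> (x=4, y=7)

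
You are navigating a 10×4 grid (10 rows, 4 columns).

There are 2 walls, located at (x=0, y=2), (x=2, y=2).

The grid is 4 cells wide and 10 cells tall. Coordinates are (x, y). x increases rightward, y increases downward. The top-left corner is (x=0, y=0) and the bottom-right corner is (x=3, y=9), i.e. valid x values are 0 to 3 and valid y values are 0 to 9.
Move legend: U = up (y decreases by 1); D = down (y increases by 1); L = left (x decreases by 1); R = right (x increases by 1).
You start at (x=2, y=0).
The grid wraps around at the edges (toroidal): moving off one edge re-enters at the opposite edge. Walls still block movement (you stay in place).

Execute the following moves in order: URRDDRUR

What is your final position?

Start: (x=2, y=0)
  U (up): (x=2, y=0) -> (x=2, y=9)
  R (right): (x=2, y=9) -> (x=3, y=9)
  R (right): (x=3, y=9) -> (x=0, y=9)
  D (down): (x=0, y=9) -> (x=0, y=0)
  D (down): (x=0, y=0) -> (x=0, y=1)
  R (right): (x=0, y=1) -> (x=1, y=1)
  U (up): (x=1, y=1) -> (x=1, y=0)
  R (right): (x=1, y=0) -> (x=2, y=0)
Final: (x=2, y=0)

Answer: Final position: (x=2, y=0)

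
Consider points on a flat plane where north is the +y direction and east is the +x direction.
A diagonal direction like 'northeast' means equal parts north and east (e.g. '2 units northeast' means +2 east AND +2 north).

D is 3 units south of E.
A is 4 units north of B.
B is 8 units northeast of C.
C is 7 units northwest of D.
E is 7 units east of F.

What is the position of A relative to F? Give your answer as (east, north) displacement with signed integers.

Place F at the origin (east=0, north=0).
  E is 7 units east of F: delta (east=+7, north=+0); E at (east=7, north=0).
  D is 3 units south of E: delta (east=+0, north=-3); D at (east=7, north=-3).
  C is 7 units northwest of D: delta (east=-7, north=+7); C at (east=0, north=4).
  B is 8 units northeast of C: delta (east=+8, north=+8); B at (east=8, north=12).
  A is 4 units north of B: delta (east=+0, north=+4); A at (east=8, north=16).
Therefore A relative to F: (east=8, north=16).

Answer: A is at (east=8, north=16) relative to F.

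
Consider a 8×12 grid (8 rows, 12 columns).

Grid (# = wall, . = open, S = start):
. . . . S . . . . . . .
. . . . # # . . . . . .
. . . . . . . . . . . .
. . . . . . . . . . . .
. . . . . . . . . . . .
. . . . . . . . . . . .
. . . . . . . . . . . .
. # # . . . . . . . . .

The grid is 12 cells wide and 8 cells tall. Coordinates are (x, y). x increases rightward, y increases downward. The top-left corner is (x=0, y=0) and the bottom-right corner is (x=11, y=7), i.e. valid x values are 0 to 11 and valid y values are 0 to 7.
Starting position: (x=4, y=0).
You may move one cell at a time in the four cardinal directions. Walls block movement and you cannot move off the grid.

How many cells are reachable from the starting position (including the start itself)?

BFS flood-fill from (x=4, y=0):
  Distance 0: (x=4, y=0)
  Distance 1: (x=3, y=0), (x=5, y=0)
  Distance 2: (x=2, y=0), (x=6, y=0), (x=3, y=1)
  Distance 3: (x=1, y=0), (x=7, y=0), (x=2, y=1), (x=6, y=1), (x=3, y=2)
  Distance 4: (x=0, y=0), (x=8, y=0), (x=1, y=1), (x=7, y=1), (x=2, y=2), (x=4, y=2), (x=6, y=2), (x=3, y=3)
  Distance 5: (x=9, y=0), (x=0, y=1), (x=8, y=1), (x=1, y=2), (x=5, y=2), (x=7, y=2), (x=2, y=3), (x=4, y=3), (x=6, y=3), (x=3, y=4)
  Distance 6: (x=10, y=0), (x=9, y=1), (x=0, y=2), (x=8, y=2), (x=1, y=3), (x=5, y=3), (x=7, y=3), (x=2, y=4), (x=4, y=4), (x=6, y=4), (x=3, y=5)
  Distance 7: (x=11, y=0), (x=10, y=1), (x=9, y=2), (x=0, y=3), (x=8, y=3), (x=1, y=4), (x=5, y=4), (x=7, y=4), (x=2, y=5), (x=4, y=5), (x=6, y=5), (x=3, y=6)
  Distance 8: (x=11, y=1), (x=10, y=2), (x=9, y=3), (x=0, y=4), (x=8, y=4), (x=1, y=5), (x=5, y=5), (x=7, y=5), (x=2, y=6), (x=4, y=6), (x=6, y=6), (x=3, y=7)
  Distance 9: (x=11, y=2), (x=10, y=3), (x=9, y=4), (x=0, y=5), (x=8, y=5), (x=1, y=6), (x=5, y=6), (x=7, y=6), (x=4, y=7), (x=6, y=7)
  Distance 10: (x=11, y=3), (x=10, y=4), (x=9, y=5), (x=0, y=6), (x=8, y=6), (x=5, y=7), (x=7, y=7)
  Distance 11: (x=11, y=4), (x=10, y=5), (x=9, y=6), (x=0, y=7), (x=8, y=7)
  Distance 12: (x=11, y=5), (x=10, y=6), (x=9, y=7)
  Distance 13: (x=11, y=6), (x=10, y=7)
  Distance 14: (x=11, y=7)
Total reachable: 92 (grid has 92 open cells total)

Answer: Reachable cells: 92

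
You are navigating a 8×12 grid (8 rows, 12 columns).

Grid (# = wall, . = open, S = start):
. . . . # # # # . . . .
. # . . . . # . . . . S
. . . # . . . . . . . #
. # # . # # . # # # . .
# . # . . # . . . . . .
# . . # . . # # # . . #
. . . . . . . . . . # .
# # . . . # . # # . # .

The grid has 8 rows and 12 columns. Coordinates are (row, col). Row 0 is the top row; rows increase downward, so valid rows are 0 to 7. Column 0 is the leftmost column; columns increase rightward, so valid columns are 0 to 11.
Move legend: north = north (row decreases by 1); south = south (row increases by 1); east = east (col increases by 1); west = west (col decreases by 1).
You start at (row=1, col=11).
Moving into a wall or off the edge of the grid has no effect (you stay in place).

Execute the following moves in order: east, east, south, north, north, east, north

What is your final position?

Start: (row=1, col=11)
  east (east): blocked, stay at (row=1, col=11)
  east (east): blocked, stay at (row=1, col=11)
  south (south): blocked, stay at (row=1, col=11)
  north (north): (row=1, col=11) -> (row=0, col=11)
  north (north): blocked, stay at (row=0, col=11)
  east (east): blocked, stay at (row=0, col=11)
  north (north): blocked, stay at (row=0, col=11)
Final: (row=0, col=11)

Answer: Final position: (row=0, col=11)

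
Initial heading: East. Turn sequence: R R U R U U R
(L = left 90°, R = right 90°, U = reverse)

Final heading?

Start: East
  R (right (90° clockwise)) -> South
  R (right (90° clockwise)) -> West
  U (U-turn (180°)) -> East
  R (right (90° clockwise)) -> South
  U (U-turn (180°)) -> North
  U (U-turn (180°)) -> South
  R (right (90° clockwise)) -> West
Final: West

Answer: Final heading: West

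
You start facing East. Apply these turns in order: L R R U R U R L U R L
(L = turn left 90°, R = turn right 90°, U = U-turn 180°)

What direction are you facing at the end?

Answer: Final heading: East

Derivation:
Start: East
  L (left (90° counter-clockwise)) -> North
  R (right (90° clockwise)) -> East
  R (right (90° clockwise)) -> South
  U (U-turn (180°)) -> North
  R (right (90° clockwise)) -> East
  U (U-turn (180°)) -> West
  R (right (90° clockwise)) -> North
  L (left (90° counter-clockwise)) -> West
  U (U-turn (180°)) -> East
  R (right (90° clockwise)) -> South
  L (left (90° counter-clockwise)) -> East
Final: East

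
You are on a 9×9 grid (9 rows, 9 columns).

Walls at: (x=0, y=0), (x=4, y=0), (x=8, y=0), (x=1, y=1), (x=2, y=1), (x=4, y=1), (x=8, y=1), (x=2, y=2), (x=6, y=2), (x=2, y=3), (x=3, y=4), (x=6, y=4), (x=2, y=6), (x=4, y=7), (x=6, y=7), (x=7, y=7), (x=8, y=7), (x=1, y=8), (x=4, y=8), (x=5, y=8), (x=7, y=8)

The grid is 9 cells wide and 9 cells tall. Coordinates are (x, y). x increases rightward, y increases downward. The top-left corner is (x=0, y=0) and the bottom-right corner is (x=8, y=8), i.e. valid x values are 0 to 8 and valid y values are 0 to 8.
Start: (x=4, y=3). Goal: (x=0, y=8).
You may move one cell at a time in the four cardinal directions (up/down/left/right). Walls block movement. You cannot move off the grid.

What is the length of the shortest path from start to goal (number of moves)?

Answer: Shortest path length: 9

Derivation:
BFS from (x=4, y=3) until reaching (x=0, y=8):
  Distance 0: (x=4, y=3)
  Distance 1: (x=4, y=2), (x=3, y=3), (x=5, y=3), (x=4, y=4)
  Distance 2: (x=3, y=2), (x=5, y=2), (x=6, y=3), (x=5, y=4), (x=4, y=5)
  Distance 3: (x=3, y=1), (x=5, y=1), (x=7, y=3), (x=3, y=5), (x=5, y=5), (x=4, y=6)
  Distance 4: (x=3, y=0), (x=5, y=0), (x=6, y=1), (x=7, y=2), (x=8, y=3), (x=7, y=4), (x=2, y=5), (x=6, y=5), (x=3, y=6), (x=5, y=6)
  Distance 5: (x=2, y=0), (x=6, y=0), (x=7, y=1), (x=8, y=2), (x=2, y=4), (x=8, y=4), (x=1, y=5), (x=7, y=5), (x=6, y=6), (x=3, y=7), (x=5, y=7)
  Distance 6: (x=1, y=0), (x=7, y=0), (x=1, y=4), (x=0, y=5), (x=8, y=5), (x=1, y=6), (x=7, y=6), (x=2, y=7), (x=3, y=8)
  Distance 7: (x=1, y=3), (x=0, y=4), (x=0, y=6), (x=8, y=6), (x=1, y=7), (x=2, y=8)
  Distance 8: (x=1, y=2), (x=0, y=3), (x=0, y=7)
  Distance 9: (x=0, y=2), (x=0, y=8)  <- goal reached here
One shortest path (9 moves): (x=4, y=3) -> (x=4, y=4) -> (x=4, y=5) -> (x=3, y=5) -> (x=2, y=5) -> (x=1, y=5) -> (x=0, y=5) -> (x=0, y=6) -> (x=0, y=7) -> (x=0, y=8)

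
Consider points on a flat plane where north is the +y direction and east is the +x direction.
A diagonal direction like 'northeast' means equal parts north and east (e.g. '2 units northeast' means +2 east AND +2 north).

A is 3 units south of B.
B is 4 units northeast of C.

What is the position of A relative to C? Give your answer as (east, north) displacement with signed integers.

Answer: A is at (east=4, north=1) relative to C.

Derivation:
Place C at the origin (east=0, north=0).
  B is 4 units northeast of C: delta (east=+4, north=+4); B at (east=4, north=4).
  A is 3 units south of B: delta (east=+0, north=-3); A at (east=4, north=1).
Therefore A relative to C: (east=4, north=1).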